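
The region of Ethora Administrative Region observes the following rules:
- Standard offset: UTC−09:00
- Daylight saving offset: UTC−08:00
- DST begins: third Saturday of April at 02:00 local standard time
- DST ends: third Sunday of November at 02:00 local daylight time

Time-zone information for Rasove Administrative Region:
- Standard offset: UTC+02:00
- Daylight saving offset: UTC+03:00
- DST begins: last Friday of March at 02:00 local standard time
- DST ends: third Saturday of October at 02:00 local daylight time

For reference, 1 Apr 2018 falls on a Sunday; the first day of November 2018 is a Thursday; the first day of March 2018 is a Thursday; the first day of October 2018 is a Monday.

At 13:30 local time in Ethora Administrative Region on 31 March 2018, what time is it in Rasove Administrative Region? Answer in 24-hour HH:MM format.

1 April 2018 is a Sunday, so the first Saturday is April 7 and the third is April 21.
1 November 2018 is a Thursday, so the first Sunday is November 4 and the third is November 18.
Daylight saving runs 21 April – 18 November; 31 March 2018 is outside that window, so Ethora Administrative Region is on standard time at UTC−09:00.
13:30 Ethora Administrative Region + 9h = 22:30 UTC.
1 March 2018 is a Thursday, so Fridays fall on 2, 9, 16, 23, 30; the last is March 30.
1 October 2018 is a Monday, so the first Saturday is October 6 and the third is October 20.
At the standard offset (UTC+02:00), 22:30 UTC + 2h = 00:30 Rasove Administrative Region standard time (rolling into the next day, 1 April 2018).
Daylight saving runs 30 March – 20 October; the standard-time date in Rasove Administrative Region, 1 April 2018, is inside that window, so Rasove Administrative Region is at UTC+03:00.
22:30 UTC + 3h = 01:30 Rasove Administrative Region (rolling into the next day, 1 April 2018).

01:30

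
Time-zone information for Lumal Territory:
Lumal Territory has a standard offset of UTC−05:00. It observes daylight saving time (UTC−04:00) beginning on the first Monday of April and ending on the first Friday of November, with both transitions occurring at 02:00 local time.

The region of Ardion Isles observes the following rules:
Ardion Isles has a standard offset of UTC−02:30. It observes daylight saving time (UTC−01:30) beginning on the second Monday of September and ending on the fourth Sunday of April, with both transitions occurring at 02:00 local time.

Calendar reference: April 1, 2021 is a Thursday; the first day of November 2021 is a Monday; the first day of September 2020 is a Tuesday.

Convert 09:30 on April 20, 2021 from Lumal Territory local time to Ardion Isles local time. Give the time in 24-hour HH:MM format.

1 April 2021 is a Thursday, so the first Monday is April 5.
1 November 2021 is a Monday, so the first Friday is November 5.
April 20, 2021 falls between 5 April and 5 November, so daylight saving is in effect and Lumal Territory is at UTC−04:00.
09:30 Lumal Territory + 4h = 13:30 UTC.
1 September 2020 is a Tuesday, so the first Monday is September 7 and the second is September 14.
1 April 2021 is a Thursday, so the first Sunday is April 4 and the fourth is April 25.
At the standard offset (UTC−02:30), 13:30 UTC − 2h30m = 11:00 Ardion Isles standard time.
The standard-time date in Ardion Isles, April 20, 2021, falls between 14 September 2020 and 25 April 2021, so daylight saving is in effect and Ardion Isles is at UTC−01:30.
13:30 UTC − 1h30m = 12:00 Ardion Isles.

12:00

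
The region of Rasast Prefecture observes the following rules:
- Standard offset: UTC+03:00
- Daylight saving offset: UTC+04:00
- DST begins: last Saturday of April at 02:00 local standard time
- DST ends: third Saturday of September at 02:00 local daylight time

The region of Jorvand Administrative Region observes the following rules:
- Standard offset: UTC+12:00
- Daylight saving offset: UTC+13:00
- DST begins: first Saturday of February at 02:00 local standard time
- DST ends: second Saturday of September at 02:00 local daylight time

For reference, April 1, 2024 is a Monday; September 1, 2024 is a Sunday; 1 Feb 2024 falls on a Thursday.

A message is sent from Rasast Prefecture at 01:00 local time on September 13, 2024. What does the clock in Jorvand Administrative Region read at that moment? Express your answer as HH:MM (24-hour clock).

1 April 2024 is a Monday, so Saturdays fall on 6, 13, 20, 27; the last is April 27.
1 September 2024 is a Sunday, so the first Saturday is September 7 and the third is September 21.
September 13, 2024 falls between 27 April and 21 September, so daylight saving is in effect and Rasast Prefecture is at UTC+04:00.
01:00 Rasast Prefecture − 4h = 21:00 UTC (rolling into the previous day, 12 September 2024).
1 February 2024 is a Thursday, so the first Saturday is February 3.
1 September 2024 is a Sunday, so the first Saturday is September 7 and the second is September 14.
At the standard offset (UTC+12:00), 21:00 UTC + 12h = 09:00 Jorvand Administrative Region standard time (rolling into the next day, 13 September 2024).
The standard-time date in Jorvand Administrative Region, September 13, 2024, lies within the daylight-saving period (3 February – 14 September), so Jorvand Administrative Region is on daylight time, UTC+13:00.
21:00 UTC + 13h = 10:00 Jorvand Administrative Region (rolling into the next day, 13 September 2024).

10:00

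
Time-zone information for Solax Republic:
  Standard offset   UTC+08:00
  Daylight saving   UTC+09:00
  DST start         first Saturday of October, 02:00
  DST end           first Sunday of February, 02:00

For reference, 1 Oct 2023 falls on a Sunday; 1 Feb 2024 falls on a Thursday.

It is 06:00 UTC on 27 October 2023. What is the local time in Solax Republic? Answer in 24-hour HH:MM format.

15:00

1 October 2023 is a Sunday, so the first Saturday is October 7.
1 February 2024 is a Thursday, so the first Sunday is February 4.
At the standard offset (UTC+08:00), 06:00 UTC + 8h = 14:00 Solax Republic standard time.
The standard-time date in Solax Republic, 27 October 2023, lies within the daylight-saving period (7 October 2023 – 4 February 2024), so Solax Republic is on daylight time, UTC+09:00.
06:00 UTC + 9h = 15:00 local.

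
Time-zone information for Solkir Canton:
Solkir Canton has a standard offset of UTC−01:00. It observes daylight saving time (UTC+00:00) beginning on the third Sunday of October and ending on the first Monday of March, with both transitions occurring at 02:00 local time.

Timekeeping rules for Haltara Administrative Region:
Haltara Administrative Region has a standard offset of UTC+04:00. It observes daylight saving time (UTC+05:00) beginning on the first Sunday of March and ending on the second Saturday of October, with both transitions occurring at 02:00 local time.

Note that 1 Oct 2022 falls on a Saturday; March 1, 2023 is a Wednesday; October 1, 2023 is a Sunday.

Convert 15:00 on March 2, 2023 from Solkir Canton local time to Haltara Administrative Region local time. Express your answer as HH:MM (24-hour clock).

19:00

1 October 2022 is a Saturday, so the first Sunday is October 2 and the third is October 16.
1 March 2023 is a Wednesday, so the first Monday is March 6.
March 2, 2023 lies within the daylight-saving period (16 October 2022 – 6 March 2023), so Solkir Canton is on daylight time, UTC+00:00.
15:00 Solkir Canton − 0h = 15:00 UTC.
1 March 2023 is a Wednesday, so the first Sunday is March 5.
1 October 2023 is a Sunday, so the first Saturday is October 7 and the second is October 14.
At the standard offset (UTC+04:00), 15:00 UTC + 4h = 19:00 Haltara Administrative Region standard time.
The standard-time date in Haltara Administrative Region, March 2, 2023, is outside the daylight-saving period (5 March – 14 October), so Haltara Administrative Region is on standard time, UTC+04:00.
15:00 UTC + 4h = 19:00 Haltara Administrative Region.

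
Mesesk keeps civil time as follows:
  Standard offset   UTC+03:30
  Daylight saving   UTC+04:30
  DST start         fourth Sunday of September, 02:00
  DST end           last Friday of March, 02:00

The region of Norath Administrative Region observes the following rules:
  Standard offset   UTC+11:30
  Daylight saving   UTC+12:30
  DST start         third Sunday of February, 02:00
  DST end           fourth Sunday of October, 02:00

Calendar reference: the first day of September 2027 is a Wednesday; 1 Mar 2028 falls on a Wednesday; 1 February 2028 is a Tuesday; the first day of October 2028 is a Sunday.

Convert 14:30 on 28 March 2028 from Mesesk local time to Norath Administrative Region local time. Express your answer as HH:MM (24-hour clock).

1 September 2027 is a Wednesday, so the first Sunday is September 5 and the fourth is September 26.
1 March 2028 is a Wednesday, so Fridays fall on 3, 10, 17, 24, 31; the last is March 31.
28 March 2028 lies within the daylight-saving period (26 September 2027 – 31 March 2028), so Mesesk is on daylight time, UTC+04:30.
14:30 Mesesk − 4h30m = 10:00 UTC.
1 February 2028 is a Tuesday, so the first Sunday is February 6 and the third is February 20.
1 October 2028 is a Sunday, so the first Sunday is October 1 and the fourth is October 22.
At the standard offset (UTC+11:30), 10:00 UTC + 11h30m = 21:30 Norath Administrative Region standard time.
Daylight saving runs 20 February – 22 October; the standard-time date in Norath Administrative Region, 28 March 2028, is inside that window, so Norath Administrative Region is at UTC+12:30.
10:00 UTC + 12h30m = 22:30 Norath Administrative Region.

22:30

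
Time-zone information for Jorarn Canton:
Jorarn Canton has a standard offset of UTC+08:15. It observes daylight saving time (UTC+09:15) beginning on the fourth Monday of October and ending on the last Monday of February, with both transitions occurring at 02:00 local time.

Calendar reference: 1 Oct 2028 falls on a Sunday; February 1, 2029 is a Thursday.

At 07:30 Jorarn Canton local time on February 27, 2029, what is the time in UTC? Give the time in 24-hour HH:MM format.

23:15

1 October 2028 is a Sunday, so the first Monday is October 2 and the fourth is October 23.
1 February 2029 is a Thursday, so Mondays fall on 5, 12, 19, 26; the last is February 26.
February 27, 2029 is outside the daylight-saving period (23 October 2028 – 26 February 2029), so Jorarn Canton is on standard time, UTC+08:15.
07:30 local − 8h15m = 23:15 UTC (rolling into the previous day, 26 February 2029).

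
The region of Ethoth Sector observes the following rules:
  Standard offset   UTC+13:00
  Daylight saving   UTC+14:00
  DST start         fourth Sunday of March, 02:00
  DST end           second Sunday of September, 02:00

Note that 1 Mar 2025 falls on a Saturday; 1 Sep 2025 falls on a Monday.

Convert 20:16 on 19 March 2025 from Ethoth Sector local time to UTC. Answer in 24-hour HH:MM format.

07:16

1 March 2025 is a Saturday, so the first Sunday is March 2 and the fourth is March 23.
1 September 2025 is a Monday, so the first Sunday is September 7 and the second is September 14.
19 March 2025 does not fall between 23 March and 14 September, so daylight saving is not in effect and Ethoth Sector is at UTC+13:00.
20:16 local − 13h = 07:16 UTC.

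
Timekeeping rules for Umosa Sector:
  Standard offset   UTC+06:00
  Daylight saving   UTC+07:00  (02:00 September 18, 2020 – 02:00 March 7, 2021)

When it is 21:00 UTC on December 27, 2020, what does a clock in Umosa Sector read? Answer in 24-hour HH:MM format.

At the standard offset (UTC+06:00), 21:00 UTC + 6h = 03:00 Umosa Sector standard time (rolling into the next day, 28 December 2020).
The standard-time date in Umosa Sector, December 28, 2020, falls between 18 September 2020 and 7 March 2021, so daylight saving is in effect and Umosa Sector is at UTC+07:00.
21:00 UTC + 7h = 04:00 local (rolling into the next day, 28 December 2020).

04:00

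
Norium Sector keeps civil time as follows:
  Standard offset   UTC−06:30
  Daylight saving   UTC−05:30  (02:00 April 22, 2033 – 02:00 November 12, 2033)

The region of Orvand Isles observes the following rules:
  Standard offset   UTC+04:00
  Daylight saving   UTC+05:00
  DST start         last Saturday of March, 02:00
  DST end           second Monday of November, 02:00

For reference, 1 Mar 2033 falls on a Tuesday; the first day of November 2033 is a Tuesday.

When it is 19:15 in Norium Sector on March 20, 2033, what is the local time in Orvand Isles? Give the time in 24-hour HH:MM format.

March 20, 2033 does not fall between 22 April and 12 November, so daylight saving is not in effect and Norium Sector is at UTC−06:30.
19:15 Norium Sector + 6h30m = 01:45 UTC (rolling into the next day, 21 March 2033).
1 March 2033 is a Tuesday, so Saturdays fall on 5, 12, 19, 26; the last is March 26.
1 November 2033 is a Tuesday, so the first Monday is November 7 and the second is November 14.
At the standard offset (UTC+04:00), 01:45 UTC + 4h = 05:45 Orvand Isles standard time.
The standard-time date in Orvand Isles, March 21, 2033, does not fall between 26 March and 14 November, so daylight saving is not in effect and Orvand Isles is at UTC+04:00.
01:45 UTC + 4h = 05:45 Orvand Isles.

05:45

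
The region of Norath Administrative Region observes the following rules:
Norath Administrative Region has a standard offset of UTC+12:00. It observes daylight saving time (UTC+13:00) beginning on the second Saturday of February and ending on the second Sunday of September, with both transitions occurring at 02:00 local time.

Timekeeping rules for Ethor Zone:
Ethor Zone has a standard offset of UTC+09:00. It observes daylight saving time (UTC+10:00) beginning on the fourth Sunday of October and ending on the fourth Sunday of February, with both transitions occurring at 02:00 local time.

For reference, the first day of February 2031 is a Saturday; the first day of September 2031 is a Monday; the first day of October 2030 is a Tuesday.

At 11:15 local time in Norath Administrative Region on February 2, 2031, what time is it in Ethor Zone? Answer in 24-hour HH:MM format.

1 February 2031 is a Saturday, so the first Saturday is February 1 and the second is February 8.
1 September 2031 is a Monday, so the first Sunday is September 7 and the second is September 14.
February 2, 2031 is outside the daylight-saving period (8 February – 14 September), so Norath Administrative Region is on standard time, UTC+12:00.
11:15 Norath Administrative Region − 12h = 23:15 UTC (rolling into the previous day, 1 February 2031).
1 October 2030 is a Tuesday, so the first Sunday is October 6 and the fourth is October 27.
1 February 2031 is a Saturday, so the first Sunday is February 2 and the fourth is February 23.
At the standard offset (UTC+09:00), 23:15 UTC + 9h = 08:15 Ethor Zone standard time (rolling into the next day, 2 February 2031).
The standard-time date in Ethor Zone, February 2, 2031, falls between 27 October 2030 and 23 February 2031, so daylight saving is in effect and Ethor Zone is at UTC+10:00.
23:15 UTC + 10h = 09:15 Ethor Zone (rolling into the next day, 2 February 2031).

09:15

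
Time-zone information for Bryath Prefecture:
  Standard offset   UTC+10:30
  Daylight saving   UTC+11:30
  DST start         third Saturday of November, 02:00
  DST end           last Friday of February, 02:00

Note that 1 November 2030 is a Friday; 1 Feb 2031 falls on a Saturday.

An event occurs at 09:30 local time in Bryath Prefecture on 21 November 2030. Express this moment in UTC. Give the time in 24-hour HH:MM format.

1 November 2030 is a Friday, so the first Saturday is November 2 and the third is November 16.
1 February 2031 is a Saturday, so Fridays fall on 7, 14, 21, 28; the last is February 28.
21 November 2030 lies within the daylight-saving period (16 November 2030 – 28 February 2031), so Bryath Prefecture is on daylight time, UTC+11:30.
09:30 local − 11h30m = 22:00 UTC (rolling into the previous day, 20 November 2030).

22:00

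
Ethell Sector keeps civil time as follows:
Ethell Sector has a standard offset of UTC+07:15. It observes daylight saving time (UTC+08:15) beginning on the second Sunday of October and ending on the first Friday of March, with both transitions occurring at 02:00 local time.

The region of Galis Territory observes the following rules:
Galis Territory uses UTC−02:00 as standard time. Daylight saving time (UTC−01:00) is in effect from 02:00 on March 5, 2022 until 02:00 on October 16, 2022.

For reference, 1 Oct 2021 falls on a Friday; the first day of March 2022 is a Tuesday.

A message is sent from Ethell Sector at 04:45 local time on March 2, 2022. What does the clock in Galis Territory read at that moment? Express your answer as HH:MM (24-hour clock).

18:30

1 October 2021 is a Friday, so the first Sunday is October 3 and the second is October 10.
1 March 2022 is a Tuesday, so the first Friday is March 4.
Daylight saving runs 10 October 2021 – 4 March 2022; March 2, 2022 is inside that window, so Ethell Sector is at UTC+08:15.
04:45 Ethell Sector − 8h15m = 20:30 UTC (rolling into the previous day, 1 March 2022).
At the standard offset (UTC−02:00), 20:30 UTC − 2h = 18:30 Galis Territory standard time.
The standard-time date in Galis Territory, March 1, 2022, is outside the daylight-saving period (5 March – 16 October), so Galis Territory is on standard time, UTC−02:00.
20:30 UTC − 2h = 18:30 Galis Territory.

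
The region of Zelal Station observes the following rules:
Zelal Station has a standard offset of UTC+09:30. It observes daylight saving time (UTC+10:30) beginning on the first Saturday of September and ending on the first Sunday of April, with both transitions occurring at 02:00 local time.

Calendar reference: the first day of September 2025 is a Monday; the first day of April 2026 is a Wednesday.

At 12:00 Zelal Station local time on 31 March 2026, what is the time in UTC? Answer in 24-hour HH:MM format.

01:30

1 September 2025 is a Monday, so the first Saturday is September 6.
1 April 2026 is a Wednesday, so the first Sunday is April 5.
31 March 2026 lies within the daylight-saving period (6 September 2025 – 5 April 2026), so Zelal Station is on daylight time, UTC+10:30.
12:00 local − 10h30m = 01:30 UTC.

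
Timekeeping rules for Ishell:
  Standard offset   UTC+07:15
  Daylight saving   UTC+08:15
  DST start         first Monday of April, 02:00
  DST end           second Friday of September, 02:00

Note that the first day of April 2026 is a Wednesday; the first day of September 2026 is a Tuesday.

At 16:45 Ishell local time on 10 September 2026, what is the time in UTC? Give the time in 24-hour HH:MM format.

1 April 2026 is a Wednesday, so the first Monday is April 6.
1 September 2026 is a Tuesday, so the first Friday is September 4 and the second is September 11.
Daylight saving runs 6 April – 11 September; 10 September 2026 is inside that window, so Ishell is at UTC+08:15.
16:45 local − 8h15m = 08:30 UTC.

08:30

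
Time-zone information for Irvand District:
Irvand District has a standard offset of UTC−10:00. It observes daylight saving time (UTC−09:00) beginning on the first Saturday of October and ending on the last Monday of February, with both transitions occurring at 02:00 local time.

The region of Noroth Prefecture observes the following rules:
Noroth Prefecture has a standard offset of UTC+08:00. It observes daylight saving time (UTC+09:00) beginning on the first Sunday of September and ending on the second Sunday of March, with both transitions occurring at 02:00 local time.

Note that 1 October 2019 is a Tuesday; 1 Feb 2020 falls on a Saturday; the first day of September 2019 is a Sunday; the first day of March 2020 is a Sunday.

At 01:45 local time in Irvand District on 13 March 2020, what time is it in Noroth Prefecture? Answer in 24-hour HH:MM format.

1 October 2019 is a Tuesday, so the first Saturday is October 5.
1 February 2020 is a Saturday, so Mondays fall on 3, 10, 17, 24; the last is February 24.
Daylight saving runs 5 October 2019 – 24 February 2020; 13 March 2020 is outside that window, so Irvand District is on standard time at UTC−10:00.
01:45 Irvand District + 10h = 11:45 UTC.
1 September 2019 is a Sunday, so the first Sunday is September 1.
1 March 2020 is a Sunday, so the first Sunday is March 1 and the second is March 8.
At the standard offset (UTC+08:00), 11:45 UTC + 8h = 19:45 Noroth Prefecture standard time.
The standard-time date in Noroth Prefecture, 13 March 2020, is outside the daylight-saving period (1 September 2019 – 8 March 2020), so Noroth Prefecture is on standard time, UTC+08:00.
11:45 UTC + 8h = 19:45 Noroth Prefecture.

19:45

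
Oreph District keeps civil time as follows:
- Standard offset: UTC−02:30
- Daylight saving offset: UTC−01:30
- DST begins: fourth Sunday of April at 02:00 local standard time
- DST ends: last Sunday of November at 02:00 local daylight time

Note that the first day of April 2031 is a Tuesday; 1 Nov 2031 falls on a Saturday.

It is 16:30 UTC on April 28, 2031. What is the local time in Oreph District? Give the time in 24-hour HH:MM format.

15:00

1 April 2031 is a Tuesday, so the first Sunday is April 6 and the fourth is April 27.
1 November 2031 is a Saturday, so Sundays fall on 2, 9, 16, 23, 30; the last is November 30.
At the standard offset (UTC−02:30), 16:30 UTC − 2h30m = 14:00 Oreph District standard time.
The standard-time date in Oreph District, April 28, 2031, lies within the daylight-saving period (27 April – 30 November), so Oreph District is on daylight time, UTC−01:30.
16:30 UTC − 1h30m = 15:00 local.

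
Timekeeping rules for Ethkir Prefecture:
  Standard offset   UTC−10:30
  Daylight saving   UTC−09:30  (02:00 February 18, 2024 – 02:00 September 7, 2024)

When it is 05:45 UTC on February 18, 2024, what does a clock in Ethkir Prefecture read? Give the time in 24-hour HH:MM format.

At the standard offset (UTC−10:30), 05:45 UTC − 10h30m = 19:15 Ethkir Prefecture standard time (rolling into the previous day, 17 February 2024).
Daylight saving runs 18 February – 7 September; the standard-time date in Ethkir Prefecture, February 17, 2024, is outside that window, so Ethkir Prefecture is on standard time at UTC−10:30.
05:45 UTC − 10h30m = 19:15 local (rolling into the previous day, 17 February 2024).

19:15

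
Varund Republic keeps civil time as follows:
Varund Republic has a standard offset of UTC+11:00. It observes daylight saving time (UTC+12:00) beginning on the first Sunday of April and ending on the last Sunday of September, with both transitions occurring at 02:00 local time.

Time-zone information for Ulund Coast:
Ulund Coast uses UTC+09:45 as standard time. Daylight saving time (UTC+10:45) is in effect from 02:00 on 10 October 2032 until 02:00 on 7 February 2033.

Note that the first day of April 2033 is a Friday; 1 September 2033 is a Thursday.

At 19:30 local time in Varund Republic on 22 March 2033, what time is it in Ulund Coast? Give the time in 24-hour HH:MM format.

1 April 2033 is a Friday, so the first Sunday is April 3.
1 September 2033 is a Thursday, so Sundays fall on 4, 11, 18, 25; the last is September 25.
22 March 2033 does not fall between 3 April and 25 September, so daylight saving is not in effect and Varund Republic is at UTC+11:00.
19:30 Varund Republic − 11h = 08:30 UTC.
At the standard offset (UTC+09:45), 08:30 UTC + 9h45m = 18:15 Ulund Coast standard time.
The standard-time date in Ulund Coast, 22 March 2033, is outside the daylight-saving period (10 October 2032 – 7 February 2033), so Ulund Coast is on standard time, UTC+09:45.
08:30 UTC + 9h45m = 18:15 Ulund Coast.

18:15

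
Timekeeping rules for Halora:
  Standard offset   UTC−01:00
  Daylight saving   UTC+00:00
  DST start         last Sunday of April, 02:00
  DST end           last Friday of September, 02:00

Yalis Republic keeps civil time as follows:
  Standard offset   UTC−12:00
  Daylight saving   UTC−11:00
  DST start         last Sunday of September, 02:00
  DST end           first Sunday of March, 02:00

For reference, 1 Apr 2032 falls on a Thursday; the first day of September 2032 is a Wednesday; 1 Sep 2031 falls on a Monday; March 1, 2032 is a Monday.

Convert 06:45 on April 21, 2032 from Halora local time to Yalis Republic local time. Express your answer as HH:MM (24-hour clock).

1 April 2032 is a Thursday, so Sundays fall on 4, 11, 18, 25; the last is April 25.
1 September 2032 is a Wednesday, so Fridays fall on 3, 10, 17, 24; the last is September 24.
Daylight saving runs 25 April – 24 September; April 21, 2032 is outside that window, so Halora is on standard time at UTC−01:00.
06:45 Halora + 1h = 07:45 UTC.
1 September 2031 is a Monday, so Sundays fall on 7, 14, 21, 28; the last is September 28.
1 March 2032 is a Monday, so the first Sunday is March 7.
At the standard offset (UTC−12:00), 07:45 UTC − 12h = 19:45 Yalis Republic standard time (rolling into the previous day, 20 April 2032).
Daylight saving runs 28 September 2031 – 7 March 2032; the standard-time date in Yalis Republic, April 20, 2032, is outside that window, so Yalis Republic is on standard time at UTC−12:00.
07:45 UTC − 12h = 19:45 Yalis Republic (rolling into the previous day, 20 April 2032).

19:45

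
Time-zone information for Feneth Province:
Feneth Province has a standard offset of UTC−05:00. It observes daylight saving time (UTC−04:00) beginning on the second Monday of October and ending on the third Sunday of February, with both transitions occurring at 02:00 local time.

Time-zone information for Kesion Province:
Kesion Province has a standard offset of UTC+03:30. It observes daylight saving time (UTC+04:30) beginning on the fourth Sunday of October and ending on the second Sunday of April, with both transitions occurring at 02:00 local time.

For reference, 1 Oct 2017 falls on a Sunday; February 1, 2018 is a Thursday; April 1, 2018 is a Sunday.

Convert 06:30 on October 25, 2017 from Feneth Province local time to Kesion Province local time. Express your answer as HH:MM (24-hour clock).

1 October 2017 is a Sunday, so the first Monday is October 2 and the second is October 9.
1 February 2018 is a Thursday, so the first Sunday is February 4 and the third is February 18.
Daylight saving runs 9 October 2017 – 18 February 2018; October 25, 2017 is inside that window, so Feneth Province is at UTC−04:00.
06:30 Feneth Province + 4h = 10:30 UTC.
1 October 2017 is a Sunday, so the first Sunday is October 1 and the fourth is October 22.
1 April 2018 is a Sunday, so the first Sunday is April 1 and the second is April 8.
At the standard offset (UTC+03:30), 10:30 UTC + 3h30m = 14:00 Kesion Province standard time.
The standard-time date in Kesion Province, October 25, 2017, lies within the daylight-saving period (22 October 2017 – 8 April 2018), so Kesion Province is on daylight time, UTC+04:30.
10:30 UTC + 4h30m = 15:00 Kesion Province.

15:00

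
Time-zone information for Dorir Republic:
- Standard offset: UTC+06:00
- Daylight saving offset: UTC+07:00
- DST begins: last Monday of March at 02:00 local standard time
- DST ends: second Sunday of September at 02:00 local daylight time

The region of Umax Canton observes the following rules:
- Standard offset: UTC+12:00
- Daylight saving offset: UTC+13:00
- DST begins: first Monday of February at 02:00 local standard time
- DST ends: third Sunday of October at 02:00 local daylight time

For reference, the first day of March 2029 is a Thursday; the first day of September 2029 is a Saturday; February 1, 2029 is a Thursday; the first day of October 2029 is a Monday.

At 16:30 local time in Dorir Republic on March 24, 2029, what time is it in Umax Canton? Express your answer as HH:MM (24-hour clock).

1 March 2029 is a Thursday, so Mondays fall on 5, 12, 19, 26; the last is March 26.
1 September 2029 is a Saturday, so the first Sunday is September 2 and the second is September 9.
March 24, 2029 does not fall between 26 March and 9 September, so daylight saving is not in effect and Dorir Republic is at UTC+06:00.
16:30 Dorir Republic − 6h = 10:30 UTC.
1 February 2029 is a Thursday, so the first Monday is February 5.
1 October 2029 is a Monday, so the first Sunday is October 7 and the third is October 21.
At the standard offset (UTC+12:00), 10:30 UTC + 12h = 22:30 Umax Canton standard time.
The standard-time date in Umax Canton, March 24, 2029, falls between 5 February and 21 October, so daylight saving is in effect and Umax Canton is at UTC+13:00.
10:30 UTC + 13h = 23:30 Umax Canton.

23:30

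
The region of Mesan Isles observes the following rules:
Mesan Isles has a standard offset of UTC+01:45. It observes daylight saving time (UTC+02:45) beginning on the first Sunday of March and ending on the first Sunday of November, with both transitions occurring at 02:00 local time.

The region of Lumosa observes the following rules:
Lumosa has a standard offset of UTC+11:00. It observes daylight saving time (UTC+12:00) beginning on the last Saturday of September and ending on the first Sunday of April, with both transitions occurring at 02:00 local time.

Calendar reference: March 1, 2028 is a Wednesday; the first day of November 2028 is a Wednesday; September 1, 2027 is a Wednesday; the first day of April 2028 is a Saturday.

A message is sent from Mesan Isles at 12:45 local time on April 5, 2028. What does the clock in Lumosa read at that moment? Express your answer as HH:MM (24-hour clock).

1 March 2028 is a Wednesday, so the first Sunday is March 5.
1 November 2028 is a Wednesday, so the first Sunday is November 5.
April 5, 2028 lies within the daylight-saving period (5 March – 5 November), so Mesan Isles is on daylight time, UTC+02:45.
12:45 Mesan Isles − 2h45m = 10:00 UTC.
1 September 2027 is a Wednesday, so Saturdays fall on 4, 11, 18, 25; the last is September 25.
1 April 2028 is a Saturday, so the first Sunday is April 2.
At the standard offset (UTC+11:00), 10:00 UTC + 11h = 21:00 Lumosa standard time.
The standard-time date in Lumosa, April 5, 2028, does not fall between 25 September 2027 and 2 April 2028, so daylight saving is not in effect and Lumosa is at UTC+11:00.
10:00 UTC + 11h = 21:00 Lumosa.

21:00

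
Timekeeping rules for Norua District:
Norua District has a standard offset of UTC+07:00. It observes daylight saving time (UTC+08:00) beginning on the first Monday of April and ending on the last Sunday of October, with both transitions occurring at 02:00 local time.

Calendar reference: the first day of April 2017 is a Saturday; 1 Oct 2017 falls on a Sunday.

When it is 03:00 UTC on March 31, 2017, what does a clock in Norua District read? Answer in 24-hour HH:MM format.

10:00

1 April 2017 is a Saturday, so the first Monday is April 3.
1 October 2017 is a Sunday, so Sundays fall on 1, 8, 15, 22, 29; the last is October 29.
At the standard offset (UTC+07:00), 03:00 UTC + 7h = 10:00 Norua District standard time.
Daylight saving runs 3 April – 29 October; the standard-time date in Norua District, March 31, 2017, is outside that window, so Norua District is on standard time at UTC+07:00.
03:00 UTC + 7h = 10:00 local.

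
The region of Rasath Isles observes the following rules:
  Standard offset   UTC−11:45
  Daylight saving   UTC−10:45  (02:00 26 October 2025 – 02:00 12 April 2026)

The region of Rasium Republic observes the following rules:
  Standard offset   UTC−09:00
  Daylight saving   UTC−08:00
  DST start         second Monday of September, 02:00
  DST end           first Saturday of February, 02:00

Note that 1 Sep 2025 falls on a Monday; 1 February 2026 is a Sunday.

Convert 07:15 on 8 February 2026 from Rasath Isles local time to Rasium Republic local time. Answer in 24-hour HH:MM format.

8 February 2026 lies within the daylight-saving period (26 October 2025 – 12 April 2026), so Rasath Isles is on daylight time, UTC−10:45.
07:15 Rasath Isles + 10h45m = 18:00 UTC.
1 September 2025 is a Monday, so the first Monday is September 1 and the second is September 8.
1 February 2026 is a Sunday, so the first Saturday is February 7.
At the standard offset (UTC−09:00), 18:00 UTC − 9h = 09:00 Rasium Republic standard time.
The standard-time date in Rasium Republic, 8 February 2026, does not fall between 8 September 2025 and 7 February 2026, so daylight saving is not in effect and Rasium Republic is at UTC−09:00.
18:00 UTC − 9h = 09:00 Rasium Republic.

09:00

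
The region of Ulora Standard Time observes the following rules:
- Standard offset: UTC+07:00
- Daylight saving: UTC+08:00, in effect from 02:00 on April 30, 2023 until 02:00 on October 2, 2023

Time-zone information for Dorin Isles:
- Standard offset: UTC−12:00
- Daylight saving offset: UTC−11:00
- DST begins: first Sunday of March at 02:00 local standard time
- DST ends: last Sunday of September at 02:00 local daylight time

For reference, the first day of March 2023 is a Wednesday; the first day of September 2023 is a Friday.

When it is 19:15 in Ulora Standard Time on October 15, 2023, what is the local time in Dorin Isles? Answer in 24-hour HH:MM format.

00:15

October 15, 2023 does not fall between 30 April and 2 October, so daylight saving is not in effect and Ulora Standard Time is at UTC+07:00.
19:15 Ulora Standard Time − 7h = 12:15 UTC.
1 March 2023 is a Wednesday, so the first Sunday is March 5.
1 September 2023 is a Friday, so Sundays fall on 3, 10, 17, 24; the last is September 24.
At the standard offset (UTC−12:00), 12:15 UTC − 12h = 00:15 Dorin Isles standard time.
The standard-time date in Dorin Isles, October 15, 2023, does not fall between 5 March and 24 September, so daylight saving is not in effect and Dorin Isles is at UTC−12:00.
12:15 UTC − 12h = 00:15 Dorin Isles.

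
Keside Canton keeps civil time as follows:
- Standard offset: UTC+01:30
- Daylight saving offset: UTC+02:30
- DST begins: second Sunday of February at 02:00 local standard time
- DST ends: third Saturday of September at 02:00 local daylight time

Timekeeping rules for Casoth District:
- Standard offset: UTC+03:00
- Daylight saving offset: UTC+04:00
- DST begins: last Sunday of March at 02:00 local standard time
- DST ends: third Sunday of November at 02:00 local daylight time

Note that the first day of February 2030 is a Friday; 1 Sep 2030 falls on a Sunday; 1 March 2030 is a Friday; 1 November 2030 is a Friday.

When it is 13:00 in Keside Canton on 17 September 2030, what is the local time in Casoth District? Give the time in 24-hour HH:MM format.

1 February 2030 is a Friday, so the first Sunday is February 3 and the second is February 10.
1 September 2030 is a Sunday, so the first Saturday is September 7 and the third is September 21.
17 September 2030 lies within the daylight-saving period (10 February – 21 September), so Keside Canton is on daylight time, UTC+02:30.
13:00 Keside Canton − 2h30m = 10:30 UTC.
1 March 2030 is a Friday, so Sundays fall on 3, 10, 17, 24, 31; the last is March 31.
1 November 2030 is a Friday, so the first Sunday is November 3 and the third is November 17.
At the standard offset (UTC+03:00), 10:30 UTC + 3h = 13:30 Casoth District standard time.
The standard-time date in Casoth District, 17 September 2030, lies within the daylight-saving period (31 March – 17 November), so Casoth District is on daylight time, UTC+04:00.
10:30 UTC + 4h = 14:30 Casoth District.

14:30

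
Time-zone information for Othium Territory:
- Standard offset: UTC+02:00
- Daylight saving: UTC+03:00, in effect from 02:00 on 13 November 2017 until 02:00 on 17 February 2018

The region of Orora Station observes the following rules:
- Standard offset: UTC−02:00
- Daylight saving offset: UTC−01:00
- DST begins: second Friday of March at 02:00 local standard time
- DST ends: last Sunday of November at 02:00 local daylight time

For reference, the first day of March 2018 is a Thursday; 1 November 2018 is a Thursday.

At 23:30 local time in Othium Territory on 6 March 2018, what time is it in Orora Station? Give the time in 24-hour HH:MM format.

6 March 2018 is outside the daylight-saving period (13 November 2017 – 17 February 2018), so Othium Territory is on standard time, UTC+02:00.
23:30 Othium Territory − 2h = 21:30 UTC.
1 March 2018 is a Thursday, so the first Friday is March 2 and the second is March 9.
1 November 2018 is a Thursday, so Sundays fall on 4, 11, 18, 25; the last is November 25.
At the standard offset (UTC−02:00), 21:30 UTC − 2h = 19:30 Orora Station standard time.
The standard-time date in Orora Station, 6 March 2018, does not fall between 9 March and 25 November, so daylight saving is not in effect and Orora Station is at UTC−02:00.
21:30 UTC − 2h = 19:30 Orora Station.

19:30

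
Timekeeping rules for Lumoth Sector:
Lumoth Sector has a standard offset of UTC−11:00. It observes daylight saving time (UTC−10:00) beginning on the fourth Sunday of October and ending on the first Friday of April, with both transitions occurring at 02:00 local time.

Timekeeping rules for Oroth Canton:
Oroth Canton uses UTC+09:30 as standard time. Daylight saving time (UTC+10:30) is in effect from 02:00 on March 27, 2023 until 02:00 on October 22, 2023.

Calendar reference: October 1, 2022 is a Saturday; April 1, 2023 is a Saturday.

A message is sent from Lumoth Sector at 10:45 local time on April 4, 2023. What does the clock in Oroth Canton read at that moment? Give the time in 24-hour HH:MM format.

07:15

1 October 2022 is a Saturday, so the first Sunday is October 2 and the fourth is October 23.
1 April 2023 is a Saturday, so the first Friday is April 7.
Daylight saving runs 23 October 2022 – 7 April 2023; April 4, 2023 is inside that window, so Lumoth Sector is at UTC−10:00.
10:45 Lumoth Sector + 10h = 20:45 UTC.
At the standard offset (UTC+09:30), 20:45 UTC + 9h30m = 06:15 Oroth Canton standard time (rolling into the next day, 5 April 2023).
Daylight saving runs 27 March – 22 October; the standard-time date in Oroth Canton, April 5, 2023, is inside that window, so Oroth Canton is at UTC+10:30.
20:45 UTC + 10h30m = 07:15 Oroth Canton (rolling into the next day, 5 April 2023).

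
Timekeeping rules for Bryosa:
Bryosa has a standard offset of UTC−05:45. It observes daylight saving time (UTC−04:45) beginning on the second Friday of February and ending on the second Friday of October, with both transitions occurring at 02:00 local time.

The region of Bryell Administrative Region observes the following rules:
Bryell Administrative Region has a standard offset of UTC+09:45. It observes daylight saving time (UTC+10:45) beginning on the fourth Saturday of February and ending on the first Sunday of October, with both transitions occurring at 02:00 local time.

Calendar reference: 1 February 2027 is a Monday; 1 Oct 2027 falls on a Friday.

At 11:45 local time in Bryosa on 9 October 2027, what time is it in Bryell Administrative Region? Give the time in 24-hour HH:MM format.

1 February 2027 is a Monday, so the first Friday is February 5 and the second is February 12.
1 October 2027 is a Friday, so the first Friday is October 1 and the second is October 8.
9 October 2027 does not fall between 12 February and 8 October, so daylight saving is not in effect and Bryosa is at UTC−05:45.
11:45 Bryosa + 5h45m = 17:30 UTC.
1 February 2027 is a Monday, so the first Saturday is February 6 and the fourth is February 27.
1 October 2027 is a Friday, so the first Sunday is October 3.
At the standard offset (UTC+09:45), 17:30 UTC + 9h45m = 03:15 Bryell Administrative Region standard time (rolling into the next day, 10 October 2027).
Daylight saving runs 27 February – 3 October; the standard-time date in Bryell Administrative Region, 10 October 2027, is outside that window, so Bryell Administrative Region is on standard time at UTC+09:45.
17:30 UTC + 9h45m = 03:15 Bryell Administrative Region (rolling into the next day, 10 October 2027).

03:15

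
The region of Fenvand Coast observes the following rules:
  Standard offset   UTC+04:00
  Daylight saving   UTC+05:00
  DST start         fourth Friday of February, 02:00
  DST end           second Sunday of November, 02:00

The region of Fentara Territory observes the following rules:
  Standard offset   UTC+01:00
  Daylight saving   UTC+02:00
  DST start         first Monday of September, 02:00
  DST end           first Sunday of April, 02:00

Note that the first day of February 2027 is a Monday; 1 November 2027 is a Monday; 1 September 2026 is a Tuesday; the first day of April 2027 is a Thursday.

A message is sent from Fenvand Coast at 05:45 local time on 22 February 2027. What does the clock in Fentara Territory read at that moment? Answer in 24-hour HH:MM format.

1 February 2027 is a Monday, so the first Friday is February 5 and the fourth is February 26.
1 November 2027 is a Monday, so the first Sunday is November 7 and the second is November 14.
Daylight saving runs 26 February – 14 November; 22 February 2027 is outside that window, so Fenvand Coast is on standard time at UTC+04:00.
05:45 Fenvand Coast − 4h = 01:45 UTC.
1 September 2026 is a Tuesday, so the first Monday is September 7.
1 April 2027 is a Thursday, so the first Sunday is April 4.
At the standard offset (UTC+01:00), 01:45 UTC + 1h = 02:45 Fentara Territory standard time.
The standard-time date in Fentara Territory, 22 February 2027, lies within the daylight-saving period (7 September 2026 – 4 April 2027), so Fentara Territory is on daylight time, UTC+02:00.
01:45 UTC + 2h = 03:45 Fentara Territory.

03:45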